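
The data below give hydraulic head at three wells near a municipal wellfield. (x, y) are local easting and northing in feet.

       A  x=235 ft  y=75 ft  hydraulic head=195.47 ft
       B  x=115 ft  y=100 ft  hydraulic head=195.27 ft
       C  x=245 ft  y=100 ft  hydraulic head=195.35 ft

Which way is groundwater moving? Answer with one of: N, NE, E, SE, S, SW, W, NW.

Differences from A: to B (Δx, Δy, Δh) = (-120, 25, -0.20); to C = (10, 25, -0.12).
Determinant of the coordinate differences = (-120)·25 − 10·25 = -3250.
∂h/∂x = [(-0.20)·25 − (-0.12)·25] / -3250 = +0.0006154
∂h/∂y = [(-120)·(-0.12) − 10·(-0.20)] / -3250 = -0.005046
Flow = −∇h = (-0.0006154 east, +0.005046 north), which points north.

N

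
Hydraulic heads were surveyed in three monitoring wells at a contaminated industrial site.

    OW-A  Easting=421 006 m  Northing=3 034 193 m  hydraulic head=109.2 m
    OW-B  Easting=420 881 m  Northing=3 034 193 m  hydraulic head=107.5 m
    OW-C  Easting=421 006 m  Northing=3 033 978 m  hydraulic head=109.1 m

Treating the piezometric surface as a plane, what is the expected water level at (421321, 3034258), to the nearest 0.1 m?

113.5 m

∂h/∂x = (107.5 − 109.2) / (420881 − 421006) = +0.01360
∂h/∂y = (109.1 − 109.2) / (3033978 − 3034193) = +0.0004651
h(421321, 3034258) = 109.2 + (+0.01360)·(315) + (+0.0004651)·(65) = 109.2 +4.284 +0.030 = 113.514 m.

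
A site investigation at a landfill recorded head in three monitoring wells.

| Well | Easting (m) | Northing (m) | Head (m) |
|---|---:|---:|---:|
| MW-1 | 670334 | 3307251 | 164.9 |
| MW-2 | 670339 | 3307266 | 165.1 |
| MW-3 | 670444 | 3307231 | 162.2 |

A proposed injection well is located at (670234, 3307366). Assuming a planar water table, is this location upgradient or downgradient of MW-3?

upgradient

With h = a·x + b·y + c and MW-1 as origin, the differences give:
  5·a + 15·b = +0.2
  110·a + (-20)·b = -2.7
Eliminate b (×(-20) and ×15, subtract): -1750·a = 36.50 → a = ∂h/∂x = -0.02086
Back-substitute: b = ∂h/∂y = +0.02029.
Head at (670234, 3307366) = 164.9 + (-0.02086)·(-100) + (+0.02029)·(115) = 169.32 m.
That is higher than the 162.2 m at MW-3, so the point is upgradient.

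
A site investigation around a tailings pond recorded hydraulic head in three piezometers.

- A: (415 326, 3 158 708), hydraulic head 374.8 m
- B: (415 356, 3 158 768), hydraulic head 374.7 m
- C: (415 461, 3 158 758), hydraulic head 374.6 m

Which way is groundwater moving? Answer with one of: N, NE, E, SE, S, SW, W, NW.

NE

Differences from A: to B (Δx, Δy, Δh) = (30, 60, -0.1); to C = (135, 50, -0.2).
Solve a·Δx + b·Δy = Δh: det = 30·50 − 135·60 = -6600.
∂h/∂x = [(-0.1)·50 − (-0.2)·60] / -6600 = -0.001061
∂h/∂y = [30·(-0.2) − 135·(-0.1)] / -6600 = -0.001136
Flow = −∇h = (+0.001061 east, +0.001136 north), which points northeast.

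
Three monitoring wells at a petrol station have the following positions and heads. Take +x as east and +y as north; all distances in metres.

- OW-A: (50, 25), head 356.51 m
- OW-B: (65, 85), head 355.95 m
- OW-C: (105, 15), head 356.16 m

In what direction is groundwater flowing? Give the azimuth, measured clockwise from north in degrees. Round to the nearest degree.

With h = a·x + b·y + c and OW-A as origin, the differences give:
  15·a + 60·b = -0.56
  55·a + (-10)·b = -0.35
Eliminate b (×(-10) and ×60, subtract): -3450·a = 26.600 → a = ∂h/∂x = -0.007710
Back-substitute: b = ∂h/∂y = -0.007406.
Flow direction (−∇h) has components (+0.007710 E, +0.007406 N).
Azimuth = atan2(E, N) = atan2(+0.007710, +0.007406) = 46.2° ≈ 046°.

046°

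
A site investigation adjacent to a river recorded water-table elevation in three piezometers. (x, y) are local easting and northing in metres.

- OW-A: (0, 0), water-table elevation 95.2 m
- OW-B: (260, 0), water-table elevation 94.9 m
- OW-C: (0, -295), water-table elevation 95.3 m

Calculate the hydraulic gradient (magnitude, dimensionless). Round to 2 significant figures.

∂h/∂x = (94.9 − 95.2) / (260 − 0) = -0.001154
∂h/∂y = (95.3 − 95.2) / (-295 − 0) = -0.0003390
|∇h| = √(-0.001154² + -0.0003390²) = 0.001203

0.0012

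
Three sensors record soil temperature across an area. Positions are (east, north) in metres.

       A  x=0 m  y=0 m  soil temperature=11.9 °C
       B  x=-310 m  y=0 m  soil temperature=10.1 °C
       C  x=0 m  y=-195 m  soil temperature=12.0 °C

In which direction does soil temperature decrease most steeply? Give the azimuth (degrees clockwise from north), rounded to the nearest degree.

275°

∂T/∂x = (10.1 − 11.9) / (-310 − 0) = +0.005806
∂T/∂y = (12.0 − 11.9) / (-195 − 0) = -0.0005128
Steepest decrease is along −∇f: components (-0.005806 E, +0.0005128 N).
Azimuth = atan2(-0.005806, +0.0005128) = 275.0° ≈ 275°.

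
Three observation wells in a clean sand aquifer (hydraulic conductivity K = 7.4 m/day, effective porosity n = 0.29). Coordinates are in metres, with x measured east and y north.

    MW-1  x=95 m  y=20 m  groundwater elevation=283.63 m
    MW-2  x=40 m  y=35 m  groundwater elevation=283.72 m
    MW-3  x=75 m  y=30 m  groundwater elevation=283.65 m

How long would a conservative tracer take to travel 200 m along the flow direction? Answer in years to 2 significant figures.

5.8 years

Three-point gradient (reference MW-1): Δ to MW-2 = (-55, 15, +0.09), Δ to MW-3 = (-20, 10, +0.02).
∂h/∂x = -0.002400, ∂h/∂y = -0.002800 (det = -250).
|∇h| = √(-0.002400² + -0.002800²) = 0.003688
Seepage velocity v = K·i/n = 7.4 × 0.003688 / 0.29 = 0.09411 m/day.
t = 200 / 0.09411 = 2125 days = 5.82 years.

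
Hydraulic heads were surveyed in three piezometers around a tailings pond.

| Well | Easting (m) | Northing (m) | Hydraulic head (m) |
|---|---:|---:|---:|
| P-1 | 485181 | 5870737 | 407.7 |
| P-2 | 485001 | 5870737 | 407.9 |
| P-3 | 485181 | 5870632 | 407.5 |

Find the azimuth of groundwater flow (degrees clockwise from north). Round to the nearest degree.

∂h/∂x = (407.9 − 407.7) / (485001 − 485181) = -0.001111
∂h/∂y = (407.5 − 407.7) / (5870632 − 5870737) = +0.001905
Flow direction (−∇h) has components (+0.001111 E, -0.001905 N).
Azimuth = atan2(E, N) = atan2(+0.001111, -0.001905) = 149.7° ≈ 150°.

150°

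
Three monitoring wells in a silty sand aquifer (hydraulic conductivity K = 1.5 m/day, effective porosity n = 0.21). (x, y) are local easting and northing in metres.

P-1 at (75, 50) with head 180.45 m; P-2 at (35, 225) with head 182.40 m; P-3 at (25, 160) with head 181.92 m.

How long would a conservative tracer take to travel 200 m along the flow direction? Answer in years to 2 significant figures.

5.8 years

Taking P-1 as reference: P-2−P-1 = (-40, 175, +1.95); P-3−P-1 = (-50, 110, +1.47).
Solve a·Δx + b·Δy = Δh: det = (-40)·110 − (-50)·175 = 4350.
∂h/∂x = [(+1.95)·110 − (+1.47)·175] / 4350 = -0.009828
∂h/∂y = [(-40)·(+1.47) − (-50)·(+1.95)] / 4350 = +0.008897
|∇h| = √(-0.009828² + 0.008897²) = 0.01326
Seepage velocity v = K·i/n = 1.5 × 0.01326 / 0.21 = 0.09471 m/day.
t = 200 / 0.09471 = 2112 days = 5.78 years.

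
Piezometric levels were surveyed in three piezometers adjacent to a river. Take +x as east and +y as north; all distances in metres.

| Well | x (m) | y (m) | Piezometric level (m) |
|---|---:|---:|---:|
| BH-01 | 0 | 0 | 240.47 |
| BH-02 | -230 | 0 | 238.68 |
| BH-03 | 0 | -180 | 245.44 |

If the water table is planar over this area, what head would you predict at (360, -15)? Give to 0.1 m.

243.7 m

∂h/∂x = (238.68 − 240.47) / (-230 − 0) = +0.007783
∂h/∂y = (245.44 − 240.47) / (-180 − 0) = -0.02761
h(360, -15) = 240.47 + (+0.007783)·(360) + (-0.02761)·(-15) = 240.47 +2.802 +0.414 = 243.686 m.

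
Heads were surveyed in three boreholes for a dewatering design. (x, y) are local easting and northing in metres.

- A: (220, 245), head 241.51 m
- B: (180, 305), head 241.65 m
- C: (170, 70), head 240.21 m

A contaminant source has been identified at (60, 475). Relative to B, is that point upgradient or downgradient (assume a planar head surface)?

With h = a·x + b·y + c and A as origin, the differences give:
  (-40)·a + 60·b = +0.14
  (-50)·a + (-175)·b = -1.30
Eliminate b (×(-175) and ×60, subtract): 10000·a = 53.500 → a = ∂h/∂x = +0.005350
Back-substitute: b = ∂h/∂y = +0.005900.
Head at (60, 475) = 241.51 + (+0.005350)·(-160) + (+0.005900)·(230) = 242.01 m.
That is higher than the 241.65 m at B, so the point is upgradient.

upgradient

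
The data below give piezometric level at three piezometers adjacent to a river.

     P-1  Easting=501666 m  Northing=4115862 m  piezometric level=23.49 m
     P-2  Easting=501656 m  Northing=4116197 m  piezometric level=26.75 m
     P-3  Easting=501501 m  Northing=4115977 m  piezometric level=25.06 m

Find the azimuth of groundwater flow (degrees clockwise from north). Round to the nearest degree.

164°

With h = a·x + b·y + c and P-1 as origin, the differences give:
  (-10)·a + 335·b = +3.26
  (-165)·a + 115·b = +1.57
Eliminate b (×115 and ×335, subtract): 54125·a = -151.050 → a = ∂h/∂x = -0.002791
Back-substitute: b = ∂h/∂y = +0.009648.
Flow direction (−∇h) has components (+0.002791 E, -0.009648 N).
Azimuth = atan2(E, N) = atan2(+0.002791, -0.009648) = 163.9° ≈ 164°.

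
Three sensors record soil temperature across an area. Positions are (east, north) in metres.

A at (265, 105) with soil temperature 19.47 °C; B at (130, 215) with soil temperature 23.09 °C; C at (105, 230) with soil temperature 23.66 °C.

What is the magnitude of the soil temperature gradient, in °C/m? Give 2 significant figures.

0.022 °C/m

With T = a·x + b·y + c and A as origin, the differences give:
  (-135)·a + 110·b = +3.62
  (-160)·a + 125·b = +4.19
Eliminate b (×125 and ×110, subtract): 725·a = -8.400 → a = ∂T/∂x = -0.01159
Back-substitute: b = ∂T/∂y = +0.01869.
|∇f| = √(-0.01159² + 0.01869²) = 0.02199 °C/m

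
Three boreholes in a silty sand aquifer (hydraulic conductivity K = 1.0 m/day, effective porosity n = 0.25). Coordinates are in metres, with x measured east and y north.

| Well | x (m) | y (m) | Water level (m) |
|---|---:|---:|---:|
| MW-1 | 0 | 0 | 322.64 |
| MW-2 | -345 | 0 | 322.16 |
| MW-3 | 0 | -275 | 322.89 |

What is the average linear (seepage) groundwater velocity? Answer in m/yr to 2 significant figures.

2.4 m/yr

∂h/∂x = (322.16 − 322.64) / (-345 − 0) = +0.001391
∂h/∂y = (322.89 − 322.64) / (-275 − 0) = -0.0009091
|∇h| = √(0.001391² + -0.0009091²) = 0.001662
Seepage velocity v = K·i/n = 1.0 × 0.001662 / 0.25 = 0.006648 m/day = 2.428 m/yr.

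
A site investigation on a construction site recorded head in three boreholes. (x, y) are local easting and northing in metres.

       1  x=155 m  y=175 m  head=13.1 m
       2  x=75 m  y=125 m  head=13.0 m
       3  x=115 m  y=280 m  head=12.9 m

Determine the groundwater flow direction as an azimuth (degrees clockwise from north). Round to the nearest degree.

300°

Taking 1 as reference: 2−1 = (-80, -50, -0.1); 3−1 = (-40, 105, -0.2).
Solve a·Δx + b·Δy = Δh: det = (-80)·105 − (-40)·(-50) = -10400.
∂h/∂x = [(-0.1)·105 − (-0.2)·(-50)] / -10400 = +0.001971
∂h/∂y = [(-80)·(-0.2) − (-40)·(-0.1)] / -10400 = -0.001154
Flow direction (−∇h) has components (-0.001971 E, +0.001154 N).
Azimuth = atan2(E, N) = atan2(-0.001971, +0.001154) = 300.3° ≈ 300°.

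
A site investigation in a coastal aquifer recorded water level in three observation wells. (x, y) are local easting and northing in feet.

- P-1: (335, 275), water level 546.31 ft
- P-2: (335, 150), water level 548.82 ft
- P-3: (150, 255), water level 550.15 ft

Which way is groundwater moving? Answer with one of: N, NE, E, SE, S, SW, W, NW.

NE

Taking P-1 as reference: P-2−P-1 = (0, -125, +2.51); P-3−P-1 = (-185, -20, +3.84).
Determinant of the coordinate differences = 0·(-20) − (-185)·(-125) = -23125.
∂h/∂x = [(+2.51)·(-20) − (+3.84)·(-125)] / -23125 = -0.01859
∂h/∂y = [0·(+3.84) − (-185)·(+2.51)] / -23125 = -0.02008
Flow = −∇h = (+0.01859 east, +0.02008 north), which points northeast.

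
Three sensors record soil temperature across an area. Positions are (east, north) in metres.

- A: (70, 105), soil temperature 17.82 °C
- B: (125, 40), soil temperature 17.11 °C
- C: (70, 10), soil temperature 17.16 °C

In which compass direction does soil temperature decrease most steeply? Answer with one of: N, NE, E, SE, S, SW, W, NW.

SE

Three-point gradient (reference A): Δ to B = (55, -65, -0.71), Δ to C = (0, -95, -0.66).
∂T/∂x = -0.004699, ∂T/∂y = +0.006947 (det = -5225).
Steepest decrease is along −∇f = (+0.004699 E, -0.006947 N) → southeast.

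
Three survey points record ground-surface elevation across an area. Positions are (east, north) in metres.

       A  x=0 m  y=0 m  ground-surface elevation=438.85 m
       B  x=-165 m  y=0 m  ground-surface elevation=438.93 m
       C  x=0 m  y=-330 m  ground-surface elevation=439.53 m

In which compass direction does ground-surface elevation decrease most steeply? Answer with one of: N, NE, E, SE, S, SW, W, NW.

N

∂z/∂x = (438.93 − 438.85) / (-165 − 0) = -0.0004848
∂z/∂y = (439.53 − 438.85) / (-330 − 0) = -0.002061
Steepest decrease is along −∇f = (+0.0004848 E, +0.002061 N) → north.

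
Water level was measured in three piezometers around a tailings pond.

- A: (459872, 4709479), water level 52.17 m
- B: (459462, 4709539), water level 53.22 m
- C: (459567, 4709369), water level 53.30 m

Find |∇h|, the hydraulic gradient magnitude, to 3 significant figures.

0.00367

With h = a·x + b·y + c and A as origin, the differences give:
  (-410)·a + 60·b = +1.05
  (-305)·a + (-110)·b = +1.13
Eliminate b (×(-110) and ×60, subtract): 63400·a = -183.300 → a = ∂h/∂x = -0.002891
Back-substitute: b = ∂h/∂y = -0.002256.
|∇h| = √(-0.002891² + -0.002256²) = 0.003667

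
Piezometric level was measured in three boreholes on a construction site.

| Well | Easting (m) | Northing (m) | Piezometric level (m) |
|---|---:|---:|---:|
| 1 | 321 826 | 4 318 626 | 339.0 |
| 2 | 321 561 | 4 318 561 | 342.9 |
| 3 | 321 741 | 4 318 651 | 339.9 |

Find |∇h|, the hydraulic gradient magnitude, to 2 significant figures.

0.015

Three-point gradient (reference 1): Δ to 2 = (-265, -65, +3.9), Δ to 3 = (-85, 25, +0.9).
∂h/∂x = -0.01284, ∂h/∂y = -0.007654 (det = -12150).
|∇h| = √(-0.01284² + -0.007654²) = 0.01495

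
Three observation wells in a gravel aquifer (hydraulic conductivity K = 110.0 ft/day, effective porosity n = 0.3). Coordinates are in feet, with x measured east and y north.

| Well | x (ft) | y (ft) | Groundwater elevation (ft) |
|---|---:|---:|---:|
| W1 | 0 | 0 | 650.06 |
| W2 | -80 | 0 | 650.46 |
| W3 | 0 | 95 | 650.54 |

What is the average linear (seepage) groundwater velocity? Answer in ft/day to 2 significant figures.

∂h/∂x = (650.46 − 650.06) / (-80 − 0) = -0.005000
∂h/∂y = (650.54 − 650.06) / (95 − 0) = +0.005053
|∇h| = √(-0.005000² + 0.005053²) = 0.007109
Seepage velocity v = K·i/n = 110.0 × 0.007109 / 0.3 = 2.607 ft/day.

2.6 ft/day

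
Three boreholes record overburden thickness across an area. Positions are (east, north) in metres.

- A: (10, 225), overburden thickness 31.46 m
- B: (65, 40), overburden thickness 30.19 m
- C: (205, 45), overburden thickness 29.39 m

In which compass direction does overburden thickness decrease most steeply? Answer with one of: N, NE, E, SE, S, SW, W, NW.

Differences from A: to B (Δx, Δy, Δh) = (55, -185, -1.27); to C = (195, -180, -2.07).
Determinant of the coordinate differences = 55·(-180) − 195·(-185) = 26175.
∂d/∂x = [(-1.27)·(-180) − (-2.07)·(-185)] / 26175 = -0.005897
∂d/∂y = [55·(-2.07) − 195·(-1.27)] / 26175 = +0.005112
Steepest decrease is along −∇f = (+0.005897 E, -0.005112 N) → southeast.

SE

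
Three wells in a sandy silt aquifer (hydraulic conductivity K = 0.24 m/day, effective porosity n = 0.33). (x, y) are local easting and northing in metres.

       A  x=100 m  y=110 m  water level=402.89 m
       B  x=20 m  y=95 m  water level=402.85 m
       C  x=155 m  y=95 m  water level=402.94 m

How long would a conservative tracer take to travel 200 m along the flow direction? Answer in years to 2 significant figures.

With h = a·x + b·y + c and A as origin, the differences give:
  (-80)·a + (-15)·b = -0.04
  55·a + (-15)·b = +0.05
Eliminate b (×(-15) and ×(-15), subtract): 2025·a = 1.350 → a = ∂h/∂x = +0.0006667
Back-substitute: b = ∂h/∂y = -0.0008889.
|∇h| = √(0.0006667² + -0.0008889²) = 0.001111
Seepage velocity v = K·i/n = 0.24 × 0.001111 / 0.33 = 0.000808 m/day.
t = 200 / 0.000808 = 2.475e+05 days = 678 years.

680 years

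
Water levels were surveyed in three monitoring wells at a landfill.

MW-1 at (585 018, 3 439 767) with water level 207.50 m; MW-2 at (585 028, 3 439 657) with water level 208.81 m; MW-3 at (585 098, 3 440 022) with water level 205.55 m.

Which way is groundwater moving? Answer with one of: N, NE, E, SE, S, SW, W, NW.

NW

Differences from MW-1: to MW-2 (Δx, Δy, Δh) = (10, -110, +1.31); to MW-3 = (80, 255, -1.95).
Determinant of the coordinate differences = 10·255 − 80·(-110) = 11350.
∂h/∂x = [(+1.31)·255 − (-1.95)·(-110)] / 11350 = +0.01053
∂h/∂y = [10·(-1.95) − 80·(+1.31)] / 11350 = -0.01095
Flow = −∇h = (-0.01053 east, +0.01095 north), which points northwest.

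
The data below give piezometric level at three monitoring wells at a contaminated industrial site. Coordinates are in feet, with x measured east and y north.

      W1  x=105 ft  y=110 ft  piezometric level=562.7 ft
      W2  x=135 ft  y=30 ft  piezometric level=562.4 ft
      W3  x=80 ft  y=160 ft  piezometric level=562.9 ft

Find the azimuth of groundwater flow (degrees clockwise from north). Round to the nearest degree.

Taking W1 as reference: W2−W1 = (30, -80, -0.3); W3−W1 = (-25, 50, +0.2).
Determinant of the coordinate differences = 30·50 − (-25)·(-80) = -500.
∂h/∂x = [(-0.3)·50 − (+0.2)·(-80)] / -500 = -0.002000
∂h/∂y = [30·(+0.2) − (-25)·(-0.3)] / -500 = +0.003000
Flow direction (−∇h) has components (+0.002000 E, -0.003000 N).
Azimuth = atan2(E, N) = atan2(+0.002000, -0.003000) = 146.3° ≈ 146°.

146°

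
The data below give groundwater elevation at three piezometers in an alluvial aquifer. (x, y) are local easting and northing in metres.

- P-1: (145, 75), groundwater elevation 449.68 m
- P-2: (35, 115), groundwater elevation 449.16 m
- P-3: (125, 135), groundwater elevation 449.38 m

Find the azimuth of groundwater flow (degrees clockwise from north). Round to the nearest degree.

320°

Taking P-1 as reference: P-2−P-1 = (-110, 40, -0.52); P-3−P-1 = (-20, 60, -0.30).
Determinant of the coordinate differences = (-110)·60 − (-20)·40 = -5800.
∂h/∂x = [(-0.52)·60 − (-0.30)·40] / -5800 = +0.003310
∂h/∂y = [(-110)·(-0.30) − (-20)·(-0.52)] / -5800 = -0.003897
Flow direction (−∇h) has components (-0.003310 E, +0.003897 N).
Azimuth = atan2(E, N) = atan2(-0.003310, +0.003897) = 319.7° ≈ 320°.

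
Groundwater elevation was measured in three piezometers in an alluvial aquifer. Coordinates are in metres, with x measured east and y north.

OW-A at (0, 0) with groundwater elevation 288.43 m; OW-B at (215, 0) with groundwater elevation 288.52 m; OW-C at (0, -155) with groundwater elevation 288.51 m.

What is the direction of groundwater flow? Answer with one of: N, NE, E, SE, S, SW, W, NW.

NW

∂h/∂x = (288.52 − 288.43) / (215 − 0) = +0.0004186
∂h/∂y = (288.51 − 288.43) / (-155 − 0) = -0.0005161
Flow = −∇h = (-0.0004186 east, +0.0005161 north), which points northwest.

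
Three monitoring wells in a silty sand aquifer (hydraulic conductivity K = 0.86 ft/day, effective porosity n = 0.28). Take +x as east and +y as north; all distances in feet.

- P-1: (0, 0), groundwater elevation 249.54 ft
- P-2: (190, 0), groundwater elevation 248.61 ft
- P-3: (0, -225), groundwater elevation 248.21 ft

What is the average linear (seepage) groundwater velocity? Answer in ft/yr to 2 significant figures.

∂h/∂x = (248.61 − 249.54) / (190 − 0) = -0.004895
∂h/∂y = (248.21 − 249.54) / (-225 − 0) = +0.005911
|∇h| = √(-0.004895² + 0.005911²) = 0.007675
Seepage velocity v = K·i/n = 0.86 × 0.007675 / 0.28 = 0.02357 ft/day = 8.609 ft/yr.

8.6 ft/yr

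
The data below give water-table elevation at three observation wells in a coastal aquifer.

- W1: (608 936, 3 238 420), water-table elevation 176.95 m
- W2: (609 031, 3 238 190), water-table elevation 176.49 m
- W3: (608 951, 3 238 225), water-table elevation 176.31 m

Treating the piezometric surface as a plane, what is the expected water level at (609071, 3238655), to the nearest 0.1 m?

Differences from W1: to W2 (Δx, Δy, Δh) = (95, -230, -0.46); to W3 = (15, -195, -0.64).
Determinant of the coordinate differences = 95·(-195) − 15·(-230) = -15075.
∂h/∂x = [(-0.46)·(-195) − (-0.64)·(-230)] / -15075 = +0.003814
∂h/∂y = [95·(-0.64) − 15·(-0.46)] / -15075 = +0.003575
h(609071, 3238655) = 176.95 + (+0.003814)·(135) + (+0.003575)·(235) = 176.95 +0.515 +0.840 = 178.305 m.

178.3 m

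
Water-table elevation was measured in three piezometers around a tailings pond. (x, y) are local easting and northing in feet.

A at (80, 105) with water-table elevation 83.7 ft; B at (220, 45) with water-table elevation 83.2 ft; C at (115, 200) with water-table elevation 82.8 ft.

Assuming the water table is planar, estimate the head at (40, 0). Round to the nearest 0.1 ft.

84.7 ft

Taking A as reference: B−A = (140, -60, -0.5); C−A = (35, 95, -0.9).
Solve a·Δx + b·Δy = Δh: det = 140·95 − 35·(-60) = 15400.
∂h/∂x = [(-0.5)·95 − (-0.9)·(-60)] / 15400 = -0.006591
∂h/∂y = [140·(-0.9) − 35·(-0.5)] / 15400 = -0.007045
h(40, 0) = 83.7 + (-0.006591)·(-40) + (-0.007045)·(-105) = 83.7 +0.264 +0.740 = 84.703 ft.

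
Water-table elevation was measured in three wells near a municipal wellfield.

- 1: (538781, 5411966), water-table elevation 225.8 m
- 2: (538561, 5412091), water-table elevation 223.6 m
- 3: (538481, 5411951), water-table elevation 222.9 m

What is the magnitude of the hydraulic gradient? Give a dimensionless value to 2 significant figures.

Taking 1 as reference: 2−1 = (-220, 125, -2.2); 3−1 = (-300, -15, -2.9).
Determinant of the coordinate differences = (-220)·(-15) − (-300)·125 = 40800.
∂h/∂x = [(-2.2)·(-15) − (-2.9)·125] / 40800 = +0.009694
∂h/∂y = [(-220)·(-2.9) − (-300)·(-2.2)] / 40800 = -0.0005392
|∇h| = √(0.009694² + -0.0005392²) = 0.009709

0.0097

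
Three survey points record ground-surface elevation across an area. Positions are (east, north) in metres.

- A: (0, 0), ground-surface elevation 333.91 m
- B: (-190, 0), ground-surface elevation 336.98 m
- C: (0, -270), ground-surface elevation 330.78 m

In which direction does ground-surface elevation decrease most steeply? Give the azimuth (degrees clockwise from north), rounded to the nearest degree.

∂z/∂x = (336.98 − 333.91) / (-190 − 0) = -0.01616
∂z/∂y = (330.78 − 333.91) / (-270 − 0) = +0.01159
Steepest decrease is along −∇f: components (+0.01616 E, -0.01159 N).
Azimuth = atan2(+0.01616, -0.01159) = 125.7° ≈ 126°.

126°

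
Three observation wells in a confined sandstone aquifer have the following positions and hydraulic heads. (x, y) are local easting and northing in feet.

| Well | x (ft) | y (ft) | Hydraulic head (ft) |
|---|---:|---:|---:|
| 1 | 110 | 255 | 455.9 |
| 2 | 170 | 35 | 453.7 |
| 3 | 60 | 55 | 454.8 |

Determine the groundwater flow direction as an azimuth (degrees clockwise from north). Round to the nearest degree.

132°

With h = a·x + b·y + c and 1 as origin, the differences give:
  60·a + (-220)·b = -2.2
  (-50)·a + (-200)·b = -1.1
Eliminate b (×(-200) and ×(-220), subtract): -23000·a = 198.00 → a = ∂h/∂x = -0.008609
Back-substitute: b = ∂h/∂y = +0.007652.
Flow direction (−∇h) has components (+0.008609 E, -0.007652 N).
Azimuth = atan2(E, N) = atan2(+0.008609, -0.007652) = 131.6° ≈ 132°.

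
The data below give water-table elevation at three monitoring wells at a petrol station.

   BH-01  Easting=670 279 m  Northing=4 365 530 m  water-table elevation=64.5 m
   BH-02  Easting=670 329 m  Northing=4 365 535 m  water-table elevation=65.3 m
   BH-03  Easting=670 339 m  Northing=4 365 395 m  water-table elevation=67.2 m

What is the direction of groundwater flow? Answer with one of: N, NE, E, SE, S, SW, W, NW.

NW

With h = a·x + b·y + c and BH-01 as origin, the differences give:
  50·a + 5·b = +0.8
  60·a + (-135)·b = +2.7
Eliminate b (×(-135) and ×5, subtract): -7050·a = -121.50 → a = ∂h/∂x = +0.01723
Back-substitute: b = ∂h/∂y = -0.01234.
Flow = −∇h = (-0.01723 east, +0.01234 north), which points northwest.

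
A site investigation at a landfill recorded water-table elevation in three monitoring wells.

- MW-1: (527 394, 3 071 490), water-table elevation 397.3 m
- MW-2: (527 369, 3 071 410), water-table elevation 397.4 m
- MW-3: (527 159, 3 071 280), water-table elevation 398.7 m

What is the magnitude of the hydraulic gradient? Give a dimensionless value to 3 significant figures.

Differences from MW-1: to MW-2 (Δx, Δy, Δh) = (-25, -80, +0.1); to MW-3 = (-235, -210, +1.4).
Determinant of the coordinate differences = (-25)·(-210) − (-235)·(-80) = -13550.
∂h/∂x = [(+0.1)·(-210) − (+1.4)·(-80)] / -13550 = -0.006716
∂h/∂y = [(-25)·(+1.4) − (-235)·(+0.1)] / -13550 = +0.0008487
|∇h| = √(-0.006716² + 0.0008487²) = 0.006769

0.00677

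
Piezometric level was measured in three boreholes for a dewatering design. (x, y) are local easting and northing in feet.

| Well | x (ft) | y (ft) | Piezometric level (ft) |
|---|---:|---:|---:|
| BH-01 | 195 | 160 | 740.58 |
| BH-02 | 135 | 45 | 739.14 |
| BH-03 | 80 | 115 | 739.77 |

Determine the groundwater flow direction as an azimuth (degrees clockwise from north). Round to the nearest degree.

194°

Differences from BH-01: to BH-02 (Δx, Δy, Δh) = (-60, -115, -1.44); to BH-03 = (-115, -45, -0.81).
Solve a·Δx + b·Δy = Δh: det = (-60)·(-45) − (-115)·(-115) = -10525.
∂h/∂x = [(-1.44)·(-45) − (-0.81)·(-115)] / -10525 = +0.002694
∂h/∂y = [(-60)·(-0.81) − (-115)·(-1.44)] / -10525 = +0.01112
Flow direction (−∇h) has components (-0.002694 E, -0.01112 N).
Azimuth = atan2(E, N) = atan2(-0.002694, -0.01112) = 193.6° ≈ 194°.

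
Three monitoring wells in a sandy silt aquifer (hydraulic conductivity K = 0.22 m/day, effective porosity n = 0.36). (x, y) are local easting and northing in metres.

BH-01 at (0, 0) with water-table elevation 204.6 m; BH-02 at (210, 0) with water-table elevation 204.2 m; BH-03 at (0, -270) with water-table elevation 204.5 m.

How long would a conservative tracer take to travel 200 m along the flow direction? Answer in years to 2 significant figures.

460 years

∂h/∂x = (204.2 − 204.6) / (210 − 0) = -0.001905
∂h/∂y = (204.5 − 204.6) / (-270 − 0) = +0.0003704
|∇h| = √(-0.001905² + 0.0003704²) = 0.001941
Seepage velocity v = K·i/n = 0.22 × 0.001941 / 0.36 = 0.001186 m/day.
t = 200 / 0.001186 = 1.686e+05 days = 462 years.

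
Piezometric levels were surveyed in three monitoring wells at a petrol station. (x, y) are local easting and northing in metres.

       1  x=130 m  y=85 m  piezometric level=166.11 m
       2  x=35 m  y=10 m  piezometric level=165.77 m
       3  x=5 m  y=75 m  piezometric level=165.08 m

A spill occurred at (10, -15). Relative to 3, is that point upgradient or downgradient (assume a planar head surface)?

upgradient

With h = a·x + b·y + c and 1 as origin, the differences give:
  (-95)·a + (-75)·b = -0.34
  (-125)·a + (-10)·b = -1.03
Eliminate b (×(-10) and ×(-75), subtract): -8425·a = -73.850 → a = ∂h/∂x = +0.008766
Back-substitute: b = ∂h/∂y = -0.006570.
Head at (10, -15) = 166.11 + (+0.008766)·(-120) + (-0.006570)·(-100) = 165.72 m.
That is higher than the 165.08 m at 3, so the point is upgradient.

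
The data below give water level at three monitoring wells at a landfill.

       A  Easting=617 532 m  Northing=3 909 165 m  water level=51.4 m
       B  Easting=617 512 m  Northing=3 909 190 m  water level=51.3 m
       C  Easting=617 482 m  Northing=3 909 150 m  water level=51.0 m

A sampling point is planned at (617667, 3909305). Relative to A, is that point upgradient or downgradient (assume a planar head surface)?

upgradient

Taking A as reference: B−A = (-20, 25, -0.1); C−A = (-50, -15, -0.4).
Determinant of the coordinate differences = (-20)·(-15) − (-50)·25 = 1550.
∂h/∂x = [(-0.1)·(-15) − (-0.4)·25] / 1550 = +0.007419
∂h/∂y = [(-20)·(-0.4) − (-50)·(-0.1)] / 1550 = +0.001935
Head at (617667, 3909305) = 51.4 + (+0.007419)·(135) + (+0.001935)·(140) = 52.67 m.
That is higher than the 51.4 m at A, so the point is upgradient.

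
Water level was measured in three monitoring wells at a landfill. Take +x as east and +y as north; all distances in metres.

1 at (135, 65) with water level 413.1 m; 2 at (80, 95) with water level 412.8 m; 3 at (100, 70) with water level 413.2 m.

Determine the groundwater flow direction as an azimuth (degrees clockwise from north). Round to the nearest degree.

016°

Taking 1 as reference: 2−1 = (-55, 30, -0.3); 3−1 = (-35, 5, +0.1).
Solve a·Δx + b·Δy = Δh: det = (-55)·5 − (-35)·30 = 775.
∂h/∂x = [(-0.3)·5 − (+0.1)·30] / 775 = -0.005806
∂h/∂y = [(-55)·(+0.1) − (-35)·(-0.3)] / 775 = -0.02065
Flow direction (−∇h) has components (+0.005806 E, +0.02065 N).
Azimuth = atan2(E, N) = atan2(+0.005806, +0.02065) = 15.7° ≈ 016°.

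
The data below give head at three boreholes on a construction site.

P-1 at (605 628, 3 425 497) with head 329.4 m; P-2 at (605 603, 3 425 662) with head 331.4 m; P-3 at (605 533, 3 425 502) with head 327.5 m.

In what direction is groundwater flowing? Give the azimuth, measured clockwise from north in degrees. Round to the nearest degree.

234°

Three-point gradient (reference P-1): Δ to P-2 = (-25, 165, +2.0), Δ to P-3 = (-95, 5, -1.9).
∂h/∂x = +0.02080, ∂h/∂y = +0.01527 (det = 15550).
Flow direction (−∇h) has components (-0.02080 E, -0.01527 N).
Azimuth = atan2(E, N) = atan2(-0.02080, -0.01527) = 233.7° ≈ 234°.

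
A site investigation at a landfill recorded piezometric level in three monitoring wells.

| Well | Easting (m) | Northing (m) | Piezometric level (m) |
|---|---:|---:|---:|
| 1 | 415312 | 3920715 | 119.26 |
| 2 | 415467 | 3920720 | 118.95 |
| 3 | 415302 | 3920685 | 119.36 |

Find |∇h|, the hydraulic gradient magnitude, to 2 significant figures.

Taking 1 as reference: 2−1 = (155, 5, -0.31); 3−1 = (-10, -30, +0.10).
Solve a·Δx + b·Δy = Δh: det = 155·(-30) − (-10)·5 = -4600.
∂h/∂x = [(-0.31)·(-30) − (+0.10)·5] / -4600 = -0.001913
∂h/∂y = [155·(+0.10) − (-10)·(-0.31)] / -4600 = -0.002696
|∇h| = √(-0.001913² + -0.002696²) = 0.003306

0.0033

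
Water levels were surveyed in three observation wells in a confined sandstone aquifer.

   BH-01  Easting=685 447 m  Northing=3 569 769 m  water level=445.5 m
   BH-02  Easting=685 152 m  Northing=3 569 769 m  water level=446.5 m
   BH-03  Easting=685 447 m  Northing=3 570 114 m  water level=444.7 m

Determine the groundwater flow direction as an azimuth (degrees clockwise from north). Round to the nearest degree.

∂h/∂x = (446.5 − 445.5) / (685152 − 685447) = -0.003390
∂h/∂y = (444.7 − 445.5) / (3570114 − 3569769) = -0.002319
Flow direction (−∇h) has components (+0.003390 E, +0.002319 N).
Azimuth = atan2(E, N) = atan2(+0.003390, +0.002319) = 55.6° ≈ 056°.

056°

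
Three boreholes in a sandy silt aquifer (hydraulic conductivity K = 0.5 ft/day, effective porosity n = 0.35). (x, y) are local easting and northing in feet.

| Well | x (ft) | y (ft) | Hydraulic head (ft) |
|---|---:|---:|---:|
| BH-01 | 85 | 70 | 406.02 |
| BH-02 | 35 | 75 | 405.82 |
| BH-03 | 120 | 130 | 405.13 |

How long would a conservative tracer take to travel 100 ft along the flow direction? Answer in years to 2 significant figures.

12 years

Taking BH-01 as reference: BH-02−BH-01 = (-50, 5, -0.20); BH-03−BH-01 = (35, 60, -0.89).
Determinant of the coordinate differences = (-50)·60 − 35·5 = -3175.
∂h/∂x = [(-0.20)·60 − (-0.89)·5] / -3175 = +0.002378
∂h/∂y = [(-50)·(-0.89) − 35·(-0.20)] / -3175 = -0.01622
|∇h| = √(0.002378² + -0.01622²) = 0.01639
Seepage velocity v = K·i/n = 0.5 × 0.01639 / 0.35 = 0.02341 ft/day.
t = 100 / 0.02341 = 4272 days = 11.7 years.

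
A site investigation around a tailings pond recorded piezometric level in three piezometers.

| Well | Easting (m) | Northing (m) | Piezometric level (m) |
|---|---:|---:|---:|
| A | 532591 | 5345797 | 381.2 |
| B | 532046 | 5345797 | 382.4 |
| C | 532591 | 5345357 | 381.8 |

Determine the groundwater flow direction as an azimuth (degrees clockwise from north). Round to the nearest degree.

058°

∂h/∂x = (382.4 − 381.2) / (532046 − 532591) = -0.002202
∂h/∂y = (381.8 − 381.2) / (5345357 − 5345797) = -0.001364
Flow direction (−∇h) has components (+0.002202 E, +0.001364 N).
Azimuth = atan2(E, N) = atan2(+0.002202, +0.001364) = 58.2° ≈ 058°.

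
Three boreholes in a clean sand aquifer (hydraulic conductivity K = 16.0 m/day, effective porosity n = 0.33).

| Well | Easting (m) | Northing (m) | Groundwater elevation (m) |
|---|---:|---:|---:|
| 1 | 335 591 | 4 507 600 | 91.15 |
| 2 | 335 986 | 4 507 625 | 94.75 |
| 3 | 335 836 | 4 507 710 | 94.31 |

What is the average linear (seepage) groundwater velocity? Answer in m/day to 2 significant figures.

0.63 m/day

With h = a·x + b·y + c and 1 as origin, the differences give:
  395·a + 25·b = +3.60
  245·a + 110·b = +3.16
Eliminate b (×110 and ×25, subtract): 37325·a = 317.000 → a = ∂h/∂x = +0.008493
Back-substitute: b = ∂h/∂y = +0.009811.
|∇h| = √(0.008493² + 0.009811²) = 0.01298
Seepage velocity v = K·i/n = 16.0 × 0.01298 / 0.33 = 0.6293 m/day.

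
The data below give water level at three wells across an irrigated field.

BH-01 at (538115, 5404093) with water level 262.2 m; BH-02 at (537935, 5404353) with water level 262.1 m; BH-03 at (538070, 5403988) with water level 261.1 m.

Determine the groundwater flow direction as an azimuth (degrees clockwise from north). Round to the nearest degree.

With h = a·x + b·y + c and BH-01 as origin, the differences give:
  (-180)·a + 260·b = -0.1
  (-45)·a + (-105)·b = -1.1
Eliminate b (×(-105) and ×260, subtract): 30600·a = 296.50 → a = ∂h/∂x = +0.009690
Back-substitute: b = ∂h/∂y = +0.006324.
Flow direction (−∇h) has components (-0.009690 E, -0.006324 N).
Azimuth = atan2(E, N) = atan2(-0.009690, -0.006324) = 236.9° ≈ 237°.

237°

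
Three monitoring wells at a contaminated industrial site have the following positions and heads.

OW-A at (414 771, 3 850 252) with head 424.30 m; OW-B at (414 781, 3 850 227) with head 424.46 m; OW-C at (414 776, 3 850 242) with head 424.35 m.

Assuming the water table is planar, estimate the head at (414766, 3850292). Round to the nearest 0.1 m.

423.9 m

Three-point gradient (reference OW-A): Δ to OW-B = (10, -25, +0.16), Δ to OW-C = (5, -10, +0.05).
∂h/∂x = -0.01400, ∂h/∂y = -0.01200 (det = 25).
h(414766, 3850292) = 424.30 + (-0.01400)·(-5) + (-0.01200)·(40) = 424.30 +0.070 -0.480 = 423.890 m.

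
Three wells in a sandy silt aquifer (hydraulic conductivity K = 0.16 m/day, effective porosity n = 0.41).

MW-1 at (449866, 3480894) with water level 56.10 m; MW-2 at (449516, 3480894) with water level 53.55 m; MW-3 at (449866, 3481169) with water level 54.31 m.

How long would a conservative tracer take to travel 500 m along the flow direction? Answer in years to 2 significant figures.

360 years

∂h/∂x = (53.55 − 56.10) / (449516 − 449866) = +0.007286
∂h/∂y = (54.31 − 56.10) / (3481169 − 3480894) = -0.006509
|∇h| = √(0.007286² + -0.006509²) = 0.00977
Seepage velocity v = K·i/n = 0.16 × 0.00977 / 0.41 = 0.003813 m/day.
t = 500 / 0.003813 = 1.311e+05 days = 359 years.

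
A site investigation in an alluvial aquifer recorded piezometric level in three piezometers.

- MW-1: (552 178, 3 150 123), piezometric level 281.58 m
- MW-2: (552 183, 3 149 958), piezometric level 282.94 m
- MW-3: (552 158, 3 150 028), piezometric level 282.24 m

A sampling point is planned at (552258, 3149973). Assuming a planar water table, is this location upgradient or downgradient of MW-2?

Taking MW-1 as reference: MW-2−MW-1 = (5, -165, +1.36); MW-3−MW-1 = (-20, -95, +0.66).
Determinant of the coordinate differences = 5·(-95) − (-20)·(-165) = -3775.
∂h/∂x = [(+1.36)·(-95) − (+0.66)·(-165)] / -3775 = +0.005377
∂h/∂y = [5·(+0.66) − (-20)·(+1.36)] / -3775 = -0.008079
Head at (552258, 3149973) = 281.58 + (+0.005377)·(80) + (-0.008079)·(-150) = 283.22 m.
That is higher than the 282.94 m at MW-2, so the point is upgradient.

upgradient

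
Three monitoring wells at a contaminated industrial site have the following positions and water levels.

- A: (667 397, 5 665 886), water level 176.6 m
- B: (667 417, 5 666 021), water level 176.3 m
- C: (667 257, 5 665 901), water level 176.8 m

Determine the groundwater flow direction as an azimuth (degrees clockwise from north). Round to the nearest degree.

Differences from A: to B (Δx, Δy, Δh) = (20, 135, -0.3); to C = (-140, 15, +0.2).
Solve a·Δx + b·Δy = Δh: det = 20·15 − (-140)·135 = 19200.
∂h/∂x = [(-0.3)·15 − (+0.2)·135] / 19200 = -0.001641
∂h/∂y = [20·(+0.2) − (-140)·(-0.3)] / 19200 = -0.001979
Flow direction (−∇h) has components (+0.001641 E, +0.001979 N).
Azimuth = atan2(E, N) = atan2(+0.001641, +0.001979) = 39.7° ≈ 040°.

040°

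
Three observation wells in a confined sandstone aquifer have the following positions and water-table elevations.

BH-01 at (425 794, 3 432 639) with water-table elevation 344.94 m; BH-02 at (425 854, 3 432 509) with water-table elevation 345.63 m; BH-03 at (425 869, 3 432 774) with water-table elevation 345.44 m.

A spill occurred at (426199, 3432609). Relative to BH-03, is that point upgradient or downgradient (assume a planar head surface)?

With h = a·x + b·y + c and BH-01 as origin, the differences give:
  60·a + (-130)·b = +0.69
  75·a + 135·b = +0.50
Eliminate b (×135 and ×(-130), subtract): 17850·a = 158.150 → a = ∂h/∂x = +0.008860
Back-substitute: b = ∂h/∂y = -0.001218.
Head at (426199, 3432609) = 344.94 + (+0.008860)·(405) + (-0.001218)·(-30) = 348.56 m.
That is higher than the 345.44 m at BH-03, so the point is upgradient.

upgradient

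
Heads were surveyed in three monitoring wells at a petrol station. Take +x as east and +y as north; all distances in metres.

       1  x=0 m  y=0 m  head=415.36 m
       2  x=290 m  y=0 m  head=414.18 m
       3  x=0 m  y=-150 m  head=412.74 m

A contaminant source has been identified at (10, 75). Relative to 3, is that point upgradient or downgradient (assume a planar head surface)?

upgradient

∂h/∂x = (414.18 − 415.36) / (290 − 0) = -0.004069
∂h/∂y = (412.74 − 415.36) / (-150 − 0) = +0.01747
Head at (10, 75) = 415.36 + (-0.004069)·(10) + (+0.01747)·(75) = 416.63 m.
That is higher than the 412.74 m at 3, so the point is upgradient.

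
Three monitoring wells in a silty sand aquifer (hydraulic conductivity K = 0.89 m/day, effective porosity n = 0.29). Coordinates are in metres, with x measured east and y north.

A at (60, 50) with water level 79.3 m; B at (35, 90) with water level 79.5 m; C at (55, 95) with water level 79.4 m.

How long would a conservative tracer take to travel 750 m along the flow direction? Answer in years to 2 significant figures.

Differences from A: to B (Δx, Δy, Δh) = (-25, 40, +0.2); to C = (-5, 45, +0.1).
Determinant of the coordinate differences = (-25)·45 − (-5)·40 = -925.
∂h/∂x = [(+0.2)·45 − (+0.1)·40] / -925 = -0.005405
∂h/∂y = [(-25)·(+0.1) − (-5)·(+0.2)] / -925 = +0.001622
|∇h| = √(-0.005405² + 0.001622²) = 0.005643
Seepage velocity v = K·i/n = 0.89 × 0.005643 / 0.29 = 0.01732 m/day.
t = 750 / 0.01732 = 4.33e+04 days = 119 years.

120 years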